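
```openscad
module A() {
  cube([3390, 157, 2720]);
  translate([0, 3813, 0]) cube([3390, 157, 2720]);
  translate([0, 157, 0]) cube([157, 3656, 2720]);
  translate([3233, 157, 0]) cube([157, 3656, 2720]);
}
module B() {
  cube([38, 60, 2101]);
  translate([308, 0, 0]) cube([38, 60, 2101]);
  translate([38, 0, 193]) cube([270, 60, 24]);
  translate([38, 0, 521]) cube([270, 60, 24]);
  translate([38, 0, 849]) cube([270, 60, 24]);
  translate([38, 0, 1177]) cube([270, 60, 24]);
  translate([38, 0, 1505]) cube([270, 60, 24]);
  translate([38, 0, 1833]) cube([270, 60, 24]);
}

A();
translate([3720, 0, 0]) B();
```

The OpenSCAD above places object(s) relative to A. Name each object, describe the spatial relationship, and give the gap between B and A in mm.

A is a house frame. B is a ladder. The ladder is on the floor beside the house frame on its +x side. The gap between the ladder and the house frame is 330 mm.

The ladder's nearest face is 330 mm from the house frame's +x face.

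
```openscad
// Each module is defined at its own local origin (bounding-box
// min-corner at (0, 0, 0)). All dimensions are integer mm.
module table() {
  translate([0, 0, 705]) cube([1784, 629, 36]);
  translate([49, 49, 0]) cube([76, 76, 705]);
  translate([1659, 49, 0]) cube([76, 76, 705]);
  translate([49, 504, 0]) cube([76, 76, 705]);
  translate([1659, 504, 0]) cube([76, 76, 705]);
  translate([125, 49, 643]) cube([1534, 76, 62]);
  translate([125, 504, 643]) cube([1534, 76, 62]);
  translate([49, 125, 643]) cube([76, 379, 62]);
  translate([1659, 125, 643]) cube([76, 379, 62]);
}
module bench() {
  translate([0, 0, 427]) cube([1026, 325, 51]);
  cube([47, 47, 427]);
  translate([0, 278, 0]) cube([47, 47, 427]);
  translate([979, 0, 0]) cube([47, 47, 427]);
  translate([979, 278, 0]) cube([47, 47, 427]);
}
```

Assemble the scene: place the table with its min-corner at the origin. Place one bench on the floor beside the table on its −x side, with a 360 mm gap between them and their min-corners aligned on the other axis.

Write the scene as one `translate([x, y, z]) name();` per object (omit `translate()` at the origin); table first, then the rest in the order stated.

table();
translate([-1386, 0, 0]) bench();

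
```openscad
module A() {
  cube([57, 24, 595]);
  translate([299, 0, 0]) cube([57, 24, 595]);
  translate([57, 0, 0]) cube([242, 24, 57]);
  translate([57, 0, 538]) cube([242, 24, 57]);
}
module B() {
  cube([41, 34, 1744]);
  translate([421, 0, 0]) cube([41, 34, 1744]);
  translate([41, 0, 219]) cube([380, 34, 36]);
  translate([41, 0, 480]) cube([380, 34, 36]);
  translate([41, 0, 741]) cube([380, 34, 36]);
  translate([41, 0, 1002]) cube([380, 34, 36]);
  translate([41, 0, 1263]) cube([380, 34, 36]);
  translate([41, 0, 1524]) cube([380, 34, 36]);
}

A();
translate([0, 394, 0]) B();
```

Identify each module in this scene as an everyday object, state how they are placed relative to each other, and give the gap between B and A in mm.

A is a picture frame. B is a ladder. The ladder is on the floor beside the picture frame on its +y side. The gap between the ladder and the picture frame is 370 mm.

The ladder's nearest face is 370 mm from the picture frame's +y face.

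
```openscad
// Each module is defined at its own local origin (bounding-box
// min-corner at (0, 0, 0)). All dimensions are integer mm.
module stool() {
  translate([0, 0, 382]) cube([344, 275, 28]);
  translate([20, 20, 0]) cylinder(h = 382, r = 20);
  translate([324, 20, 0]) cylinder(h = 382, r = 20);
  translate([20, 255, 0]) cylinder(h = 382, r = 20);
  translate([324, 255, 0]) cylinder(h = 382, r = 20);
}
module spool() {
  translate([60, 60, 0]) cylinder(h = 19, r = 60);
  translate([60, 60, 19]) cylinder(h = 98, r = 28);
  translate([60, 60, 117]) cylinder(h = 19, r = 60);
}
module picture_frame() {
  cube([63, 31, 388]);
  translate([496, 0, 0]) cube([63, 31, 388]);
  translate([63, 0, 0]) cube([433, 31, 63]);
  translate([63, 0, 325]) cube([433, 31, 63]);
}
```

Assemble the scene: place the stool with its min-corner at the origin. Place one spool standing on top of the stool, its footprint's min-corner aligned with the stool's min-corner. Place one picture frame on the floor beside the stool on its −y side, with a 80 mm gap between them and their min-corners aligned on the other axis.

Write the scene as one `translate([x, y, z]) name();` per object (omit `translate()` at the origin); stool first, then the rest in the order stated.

stool();
translate([0, 0, 410]) spool();
translate([0, -111, 0]) picture_frame();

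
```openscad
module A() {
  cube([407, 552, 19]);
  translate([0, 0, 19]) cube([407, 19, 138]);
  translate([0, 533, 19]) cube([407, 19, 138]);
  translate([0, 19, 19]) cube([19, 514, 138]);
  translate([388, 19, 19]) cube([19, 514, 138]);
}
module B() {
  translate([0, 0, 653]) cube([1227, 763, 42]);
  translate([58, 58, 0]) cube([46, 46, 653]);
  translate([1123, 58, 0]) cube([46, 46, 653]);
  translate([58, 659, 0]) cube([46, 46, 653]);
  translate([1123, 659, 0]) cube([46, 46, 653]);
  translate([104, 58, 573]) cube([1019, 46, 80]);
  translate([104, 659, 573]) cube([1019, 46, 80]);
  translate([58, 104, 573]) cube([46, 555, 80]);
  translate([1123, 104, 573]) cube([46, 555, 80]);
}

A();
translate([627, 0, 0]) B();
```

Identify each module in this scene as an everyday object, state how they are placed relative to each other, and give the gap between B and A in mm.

A is an open box. B is a table. The table is on the floor beside the open box on its +x side. The gap between the table and the open box is 220 mm.

The table's nearest face is 220 mm from the open box's +x face.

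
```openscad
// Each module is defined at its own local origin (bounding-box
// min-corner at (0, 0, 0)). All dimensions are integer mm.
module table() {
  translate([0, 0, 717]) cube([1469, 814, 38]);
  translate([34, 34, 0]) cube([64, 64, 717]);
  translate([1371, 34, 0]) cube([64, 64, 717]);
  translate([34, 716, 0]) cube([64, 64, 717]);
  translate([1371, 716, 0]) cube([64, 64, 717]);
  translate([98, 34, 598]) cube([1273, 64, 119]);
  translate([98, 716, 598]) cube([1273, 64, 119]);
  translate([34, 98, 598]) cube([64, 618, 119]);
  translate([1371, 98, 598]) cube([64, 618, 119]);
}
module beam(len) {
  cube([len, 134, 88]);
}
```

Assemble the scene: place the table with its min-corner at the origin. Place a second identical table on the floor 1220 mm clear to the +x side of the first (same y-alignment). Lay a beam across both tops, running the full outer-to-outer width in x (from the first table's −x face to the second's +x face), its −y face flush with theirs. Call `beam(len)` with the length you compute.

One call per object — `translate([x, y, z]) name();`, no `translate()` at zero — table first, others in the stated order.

table();
translate([2689, 0, 0]) table();
translate([0, 0, 755]) beam(4158);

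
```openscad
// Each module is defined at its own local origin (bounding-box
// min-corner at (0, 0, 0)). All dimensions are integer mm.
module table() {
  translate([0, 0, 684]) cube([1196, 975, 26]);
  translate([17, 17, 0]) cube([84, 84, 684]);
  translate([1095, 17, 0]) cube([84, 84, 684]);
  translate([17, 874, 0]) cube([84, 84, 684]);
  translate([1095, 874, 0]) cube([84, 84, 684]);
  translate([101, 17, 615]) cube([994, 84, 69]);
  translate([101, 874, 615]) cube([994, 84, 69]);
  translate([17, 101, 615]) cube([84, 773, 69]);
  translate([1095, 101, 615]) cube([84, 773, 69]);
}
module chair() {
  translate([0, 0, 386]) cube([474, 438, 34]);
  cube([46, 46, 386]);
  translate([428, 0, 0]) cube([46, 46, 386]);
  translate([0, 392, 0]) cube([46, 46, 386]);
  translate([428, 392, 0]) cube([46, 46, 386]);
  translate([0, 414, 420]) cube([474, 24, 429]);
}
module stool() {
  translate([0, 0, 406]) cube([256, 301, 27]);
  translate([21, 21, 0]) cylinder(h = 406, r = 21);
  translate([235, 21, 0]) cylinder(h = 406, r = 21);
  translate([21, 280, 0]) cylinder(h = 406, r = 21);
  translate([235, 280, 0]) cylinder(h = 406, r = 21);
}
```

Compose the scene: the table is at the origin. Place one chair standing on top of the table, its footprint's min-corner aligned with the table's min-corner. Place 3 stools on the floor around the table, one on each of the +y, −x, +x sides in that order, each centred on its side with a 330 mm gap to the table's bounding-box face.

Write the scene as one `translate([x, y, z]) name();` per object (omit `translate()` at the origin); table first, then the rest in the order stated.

table();
translate([0, 0, 710]) chair();
translate([470, 1305, 0]) stool();
translate([-586, 337, 0]) stool();
translate([1526, 337, 0]) stool();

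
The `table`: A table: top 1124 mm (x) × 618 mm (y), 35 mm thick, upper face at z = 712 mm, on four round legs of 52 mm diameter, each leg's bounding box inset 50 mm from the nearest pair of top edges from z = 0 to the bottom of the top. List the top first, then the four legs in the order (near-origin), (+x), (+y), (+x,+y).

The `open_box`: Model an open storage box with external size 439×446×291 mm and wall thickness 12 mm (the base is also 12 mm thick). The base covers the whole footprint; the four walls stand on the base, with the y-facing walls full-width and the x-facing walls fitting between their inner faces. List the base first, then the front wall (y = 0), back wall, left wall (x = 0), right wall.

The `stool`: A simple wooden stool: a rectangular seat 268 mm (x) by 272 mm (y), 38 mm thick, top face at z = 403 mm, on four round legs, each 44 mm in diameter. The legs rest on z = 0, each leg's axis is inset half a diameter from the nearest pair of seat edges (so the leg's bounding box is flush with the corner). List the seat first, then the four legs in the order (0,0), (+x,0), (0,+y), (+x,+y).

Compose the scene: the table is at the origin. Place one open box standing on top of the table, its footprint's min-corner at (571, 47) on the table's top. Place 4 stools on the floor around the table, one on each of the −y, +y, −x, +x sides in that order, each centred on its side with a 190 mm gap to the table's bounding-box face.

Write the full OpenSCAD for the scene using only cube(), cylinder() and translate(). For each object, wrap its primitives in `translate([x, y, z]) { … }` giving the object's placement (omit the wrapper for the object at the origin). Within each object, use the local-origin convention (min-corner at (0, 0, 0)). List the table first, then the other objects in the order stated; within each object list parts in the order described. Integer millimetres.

translate([0, 0, 677]) cube([1124, 618, 35]);
translate([76, 76, 0]) cylinder(h = 677, r = 26);
translate([1048, 76, 0]) cylinder(h = 677, r = 26);
translate([76, 542, 0]) cylinder(h = 677, r = 26);
translate([1048, 542, 0]) cylinder(h = 677, r = 26);
translate([571, 47, 712]) {
  cube([439, 446, 12]);
  translate([0, 0, 12]) cube([439, 12, 279]);
  translate([0, 434, 12]) cube([439, 12, 279]);
  translate([0, 12, 12]) cube([12, 422, 279]);
  translate([427, 12, 12]) cube([12, 422, 279]);
}
translate([428, -462, 0]) {
  translate([0, 0, 365]) cube([268, 272, 38]);
  translate([22, 22, 0]) cylinder(h = 365, r = 22);
  translate([246, 22, 0]) cylinder(h = 365, r = 22);
  translate([22, 250, 0]) cylinder(h = 365, r = 22);
  translate([246, 250, 0]) cylinder(h = 365, r = 22);
}
translate([428, 808, 0]) {
  translate([0, 0, 365]) cube([268, 272, 38]);
  translate([22, 22, 0]) cylinder(h = 365, r = 22);
  translate([246, 22, 0]) cylinder(h = 365, r = 22);
  translate([22, 250, 0]) cylinder(h = 365, r = 22);
  translate([246, 250, 0]) cylinder(h = 365, r = 22);
}
translate([-458, 173, 0]) {
  translate([0, 0, 365]) cube([268, 272, 38]);
  translate([22, 22, 0]) cylinder(h = 365, r = 22);
  translate([246, 22, 0]) cylinder(h = 365, r = 22);
  translate([22, 250, 0]) cylinder(h = 365, r = 22);
  translate([246, 250, 0]) cylinder(h = 365, r = 22);
}
translate([1314, 173, 0]) {
  translate([0, 0, 365]) cube([268, 272, 38]);
  translate([22, 22, 0]) cylinder(h = 365, r = 22);
  translate([246, 22, 0]) cylinder(h = 365, r = 22);
  translate([22, 250, 0]) cylinder(h = 365, r = 22);
  translate([246, 250, 0]) cylinder(h = 365, r = 22);
}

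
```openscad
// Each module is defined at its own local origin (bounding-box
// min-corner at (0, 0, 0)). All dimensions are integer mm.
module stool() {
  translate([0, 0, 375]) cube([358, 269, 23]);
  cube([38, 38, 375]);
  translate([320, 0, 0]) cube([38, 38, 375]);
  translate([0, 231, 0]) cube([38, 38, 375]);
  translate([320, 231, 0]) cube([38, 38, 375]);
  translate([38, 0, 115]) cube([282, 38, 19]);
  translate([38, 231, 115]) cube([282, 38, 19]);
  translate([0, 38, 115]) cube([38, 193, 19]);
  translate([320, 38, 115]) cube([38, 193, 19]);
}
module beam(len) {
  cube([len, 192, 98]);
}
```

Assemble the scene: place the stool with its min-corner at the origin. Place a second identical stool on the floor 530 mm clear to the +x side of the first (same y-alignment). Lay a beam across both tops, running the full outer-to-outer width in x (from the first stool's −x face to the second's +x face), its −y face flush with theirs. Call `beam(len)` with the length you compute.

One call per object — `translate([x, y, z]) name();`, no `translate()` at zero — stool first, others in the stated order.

stool();
translate([888, 0, 0]) stool();
translate([0, 0, 398]) beam(1246);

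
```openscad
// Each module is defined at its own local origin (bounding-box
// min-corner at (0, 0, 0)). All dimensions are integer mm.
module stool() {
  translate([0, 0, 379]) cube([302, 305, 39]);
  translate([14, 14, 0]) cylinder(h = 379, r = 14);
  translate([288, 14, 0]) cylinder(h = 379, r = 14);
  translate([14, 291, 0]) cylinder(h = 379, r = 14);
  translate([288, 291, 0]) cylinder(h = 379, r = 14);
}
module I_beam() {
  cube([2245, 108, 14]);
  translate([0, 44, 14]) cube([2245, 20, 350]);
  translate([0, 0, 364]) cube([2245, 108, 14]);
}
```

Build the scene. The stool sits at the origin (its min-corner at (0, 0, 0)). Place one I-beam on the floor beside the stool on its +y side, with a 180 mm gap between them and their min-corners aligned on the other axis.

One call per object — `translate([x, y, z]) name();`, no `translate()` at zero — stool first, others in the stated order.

stool();
translate([0, 485, 0]) I_beam();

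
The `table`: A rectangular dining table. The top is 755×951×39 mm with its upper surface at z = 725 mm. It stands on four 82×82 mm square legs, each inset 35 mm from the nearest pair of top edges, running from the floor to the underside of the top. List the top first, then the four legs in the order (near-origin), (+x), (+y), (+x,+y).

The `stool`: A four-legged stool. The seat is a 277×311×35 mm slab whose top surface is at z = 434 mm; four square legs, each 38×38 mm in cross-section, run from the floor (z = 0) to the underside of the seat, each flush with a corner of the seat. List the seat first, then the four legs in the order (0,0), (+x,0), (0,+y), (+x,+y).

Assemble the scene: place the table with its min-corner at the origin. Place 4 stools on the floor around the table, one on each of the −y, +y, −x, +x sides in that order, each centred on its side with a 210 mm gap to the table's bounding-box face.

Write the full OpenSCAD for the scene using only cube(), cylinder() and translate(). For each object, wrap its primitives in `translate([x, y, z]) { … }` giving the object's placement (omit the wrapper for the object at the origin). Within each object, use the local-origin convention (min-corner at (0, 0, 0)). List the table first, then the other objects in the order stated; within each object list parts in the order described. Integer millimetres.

translate([0, 0, 686]) cube([755, 951, 39]);
translate([35, 35, 0]) cube([82, 82, 686]);
translate([638, 35, 0]) cube([82, 82, 686]);
translate([35, 834, 0]) cube([82, 82, 686]);
translate([638, 834, 0]) cube([82, 82, 686]);
translate([239, -521, 0]) {
  translate([0, 0, 399]) cube([277, 311, 35]);
  cube([38, 38, 399]);
  translate([239, 0, 0]) cube([38, 38, 399]);
  translate([0, 273, 0]) cube([38, 38, 399]);
  translate([239, 273, 0]) cube([38, 38, 399]);
}
translate([239, 1161, 0]) {
  translate([0, 0, 399]) cube([277, 311, 35]);
  cube([38, 38, 399]);
  translate([239, 0, 0]) cube([38, 38, 399]);
  translate([0, 273, 0]) cube([38, 38, 399]);
  translate([239, 273, 0]) cube([38, 38, 399]);
}
translate([-487, 320, 0]) {
  translate([0, 0, 399]) cube([277, 311, 35]);
  cube([38, 38, 399]);
  translate([239, 0, 0]) cube([38, 38, 399]);
  translate([0, 273, 0]) cube([38, 38, 399]);
  translate([239, 273, 0]) cube([38, 38, 399]);
}
translate([965, 320, 0]) {
  translate([0, 0, 399]) cube([277, 311, 35]);
  cube([38, 38, 399]);
  translate([239, 0, 0]) cube([38, 38, 399]);
  translate([0, 273, 0]) cube([38, 38, 399]);
  translate([239, 273, 0]) cube([38, 38, 399]);
}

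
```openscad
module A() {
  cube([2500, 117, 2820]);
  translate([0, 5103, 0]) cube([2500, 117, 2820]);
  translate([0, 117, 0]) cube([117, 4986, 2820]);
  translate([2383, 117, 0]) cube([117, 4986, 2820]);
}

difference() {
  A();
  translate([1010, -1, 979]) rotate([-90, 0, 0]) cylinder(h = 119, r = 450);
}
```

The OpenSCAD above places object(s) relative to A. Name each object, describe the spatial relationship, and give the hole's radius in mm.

A is a house frame. The house frame has a circular hole through its front wall. The hole's radius is 450 mm.

The subtracted cylinder has r = 450 mm.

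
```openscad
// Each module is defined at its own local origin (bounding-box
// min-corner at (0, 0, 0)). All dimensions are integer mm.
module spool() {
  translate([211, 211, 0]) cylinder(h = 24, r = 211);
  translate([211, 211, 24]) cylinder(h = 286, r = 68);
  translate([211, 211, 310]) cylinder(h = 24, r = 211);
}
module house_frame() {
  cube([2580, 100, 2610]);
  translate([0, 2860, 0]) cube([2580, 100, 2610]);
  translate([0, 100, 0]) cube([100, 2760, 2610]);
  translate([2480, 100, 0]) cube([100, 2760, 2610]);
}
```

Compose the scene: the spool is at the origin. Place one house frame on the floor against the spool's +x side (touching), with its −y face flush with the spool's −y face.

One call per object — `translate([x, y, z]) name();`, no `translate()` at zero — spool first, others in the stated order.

spool();
translate([422, 0, 0]) house_frame();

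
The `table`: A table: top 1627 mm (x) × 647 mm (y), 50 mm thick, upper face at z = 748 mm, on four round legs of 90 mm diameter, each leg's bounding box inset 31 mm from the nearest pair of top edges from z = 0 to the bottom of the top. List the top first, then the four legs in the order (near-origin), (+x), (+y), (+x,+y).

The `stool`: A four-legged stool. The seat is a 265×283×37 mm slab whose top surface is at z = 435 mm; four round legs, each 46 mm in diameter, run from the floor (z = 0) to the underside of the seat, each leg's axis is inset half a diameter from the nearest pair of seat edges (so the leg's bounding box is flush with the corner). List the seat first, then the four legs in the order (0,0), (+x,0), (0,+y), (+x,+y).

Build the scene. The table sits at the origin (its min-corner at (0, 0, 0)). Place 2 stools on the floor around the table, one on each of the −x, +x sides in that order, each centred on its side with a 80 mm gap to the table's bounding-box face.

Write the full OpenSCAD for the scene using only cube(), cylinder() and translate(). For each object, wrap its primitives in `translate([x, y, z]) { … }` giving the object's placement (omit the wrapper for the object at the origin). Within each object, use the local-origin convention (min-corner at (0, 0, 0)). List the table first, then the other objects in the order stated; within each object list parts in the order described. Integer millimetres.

translate([0, 0, 698]) cube([1627, 647, 50]);
translate([76, 76, 0]) cylinder(h = 698, r = 45);
translate([1551, 76, 0]) cylinder(h = 698, r = 45);
translate([76, 571, 0]) cylinder(h = 698, r = 45);
translate([1551, 571, 0]) cylinder(h = 698, r = 45);
translate([-345, 182, 0]) {
  translate([0, 0, 398]) cube([265, 283, 37]);
  translate([23, 23, 0]) cylinder(h = 398, r = 23);
  translate([242, 23, 0]) cylinder(h = 398, r = 23);
  translate([23, 260, 0]) cylinder(h = 398, r = 23);
  translate([242, 260, 0]) cylinder(h = 398, r = 23);
}
translate([1707, 182, 0]) {
  translate([0, 0, 398]) cube([265, 283, 37]);
  translate([23, 23, 0]) cylinder(h = 398, r = 23);
  translate([242, 23, 0]) cylinder(h = 398, r = 23);
  translate([23, 260, 0]) cylinder(h = 398, r = 23);
  translate([242, 260, 0]) cylinder(h = 398, r = 23);
}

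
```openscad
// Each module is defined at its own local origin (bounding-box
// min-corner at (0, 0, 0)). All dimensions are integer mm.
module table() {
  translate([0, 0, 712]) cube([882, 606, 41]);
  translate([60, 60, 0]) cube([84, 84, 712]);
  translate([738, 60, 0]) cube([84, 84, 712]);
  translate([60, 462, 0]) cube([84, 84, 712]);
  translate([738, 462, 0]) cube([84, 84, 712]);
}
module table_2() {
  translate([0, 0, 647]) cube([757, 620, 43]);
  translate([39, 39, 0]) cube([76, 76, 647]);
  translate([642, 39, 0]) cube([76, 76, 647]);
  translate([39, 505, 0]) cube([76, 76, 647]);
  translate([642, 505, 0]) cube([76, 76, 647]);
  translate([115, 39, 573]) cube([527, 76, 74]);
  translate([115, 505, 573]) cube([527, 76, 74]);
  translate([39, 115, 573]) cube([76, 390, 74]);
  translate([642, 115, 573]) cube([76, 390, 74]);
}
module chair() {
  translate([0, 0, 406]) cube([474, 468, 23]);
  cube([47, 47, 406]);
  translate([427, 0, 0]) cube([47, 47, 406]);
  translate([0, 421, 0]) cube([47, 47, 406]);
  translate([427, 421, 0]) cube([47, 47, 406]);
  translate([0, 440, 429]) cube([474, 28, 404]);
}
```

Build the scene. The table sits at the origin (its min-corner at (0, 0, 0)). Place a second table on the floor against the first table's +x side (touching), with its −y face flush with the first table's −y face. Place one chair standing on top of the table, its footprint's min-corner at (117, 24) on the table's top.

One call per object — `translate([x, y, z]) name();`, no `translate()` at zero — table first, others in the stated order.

table();
translate([882, 0, 0]) table_2();
translate([117, 24, 753]) chair();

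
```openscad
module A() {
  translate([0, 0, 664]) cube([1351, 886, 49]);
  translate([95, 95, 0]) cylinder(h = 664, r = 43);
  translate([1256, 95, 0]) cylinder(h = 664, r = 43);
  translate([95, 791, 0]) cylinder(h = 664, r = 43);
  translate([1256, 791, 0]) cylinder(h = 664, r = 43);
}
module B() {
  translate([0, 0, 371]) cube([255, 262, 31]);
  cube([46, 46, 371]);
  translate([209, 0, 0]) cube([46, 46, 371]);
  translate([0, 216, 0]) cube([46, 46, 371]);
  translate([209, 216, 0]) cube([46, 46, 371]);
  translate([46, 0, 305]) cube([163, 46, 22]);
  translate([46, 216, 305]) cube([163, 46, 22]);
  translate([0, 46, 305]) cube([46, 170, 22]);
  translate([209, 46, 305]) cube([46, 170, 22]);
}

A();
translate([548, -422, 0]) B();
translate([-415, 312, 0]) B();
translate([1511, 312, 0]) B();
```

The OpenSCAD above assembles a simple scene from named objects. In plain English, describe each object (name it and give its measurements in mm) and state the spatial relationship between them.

A is a table: top 1351 mm (x) × 886 mm (y), 49 mm thick, upper face at z = 713 mm, on four round legs of 86 mm diameter, each leg's bounding box inset 52 mm from the nearest pair of top edges, running from z = 0 to the bottom of the top.

B is a four-legged stool. The seat is 255×262 mm, 31 mm thick, top at z = 402 mm. It stands on four square legs, each 46×46 mm in cross-section, from z = 0 to the seat underside, each flush with a corner of the seat. Four stretchers, 46 mm wide and 22 mm tall, connect adjacent legs with their undersides at z = 305 mm, each running between the inner faces of the legs it joins and aligned with the legs' outer faces on the other axis.

Three stools sit around the table at the −y, −x, +x sides.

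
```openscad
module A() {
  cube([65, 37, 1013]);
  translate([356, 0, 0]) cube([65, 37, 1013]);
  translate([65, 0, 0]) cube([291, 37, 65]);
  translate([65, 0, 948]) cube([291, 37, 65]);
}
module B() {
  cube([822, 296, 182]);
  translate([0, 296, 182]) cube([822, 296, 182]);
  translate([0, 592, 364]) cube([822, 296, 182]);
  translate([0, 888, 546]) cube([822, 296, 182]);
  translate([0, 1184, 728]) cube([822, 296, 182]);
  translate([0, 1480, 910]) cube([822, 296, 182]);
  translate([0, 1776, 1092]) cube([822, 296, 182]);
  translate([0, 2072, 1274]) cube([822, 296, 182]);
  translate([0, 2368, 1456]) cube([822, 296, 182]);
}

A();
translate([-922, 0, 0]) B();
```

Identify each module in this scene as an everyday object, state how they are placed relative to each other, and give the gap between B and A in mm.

A is a picture frame. B is a staircase. The staircase is on the floor beside the picture frame on its −x side. The gap between the staircase and the picture frame is 100 mm.

The staircase's nearest face is 100 mm from the picture frame's −x face.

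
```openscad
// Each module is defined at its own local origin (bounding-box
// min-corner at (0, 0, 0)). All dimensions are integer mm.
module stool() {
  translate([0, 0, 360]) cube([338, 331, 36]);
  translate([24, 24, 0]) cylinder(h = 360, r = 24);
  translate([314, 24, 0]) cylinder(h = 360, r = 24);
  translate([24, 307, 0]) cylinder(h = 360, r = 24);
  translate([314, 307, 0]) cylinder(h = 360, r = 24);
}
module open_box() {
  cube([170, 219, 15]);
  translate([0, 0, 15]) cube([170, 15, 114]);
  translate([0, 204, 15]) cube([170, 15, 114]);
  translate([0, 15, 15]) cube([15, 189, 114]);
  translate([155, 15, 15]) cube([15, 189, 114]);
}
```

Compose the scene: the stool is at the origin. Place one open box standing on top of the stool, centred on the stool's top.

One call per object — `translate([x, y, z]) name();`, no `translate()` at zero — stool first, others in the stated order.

stool();
translate([84, 56, 396]) open_box();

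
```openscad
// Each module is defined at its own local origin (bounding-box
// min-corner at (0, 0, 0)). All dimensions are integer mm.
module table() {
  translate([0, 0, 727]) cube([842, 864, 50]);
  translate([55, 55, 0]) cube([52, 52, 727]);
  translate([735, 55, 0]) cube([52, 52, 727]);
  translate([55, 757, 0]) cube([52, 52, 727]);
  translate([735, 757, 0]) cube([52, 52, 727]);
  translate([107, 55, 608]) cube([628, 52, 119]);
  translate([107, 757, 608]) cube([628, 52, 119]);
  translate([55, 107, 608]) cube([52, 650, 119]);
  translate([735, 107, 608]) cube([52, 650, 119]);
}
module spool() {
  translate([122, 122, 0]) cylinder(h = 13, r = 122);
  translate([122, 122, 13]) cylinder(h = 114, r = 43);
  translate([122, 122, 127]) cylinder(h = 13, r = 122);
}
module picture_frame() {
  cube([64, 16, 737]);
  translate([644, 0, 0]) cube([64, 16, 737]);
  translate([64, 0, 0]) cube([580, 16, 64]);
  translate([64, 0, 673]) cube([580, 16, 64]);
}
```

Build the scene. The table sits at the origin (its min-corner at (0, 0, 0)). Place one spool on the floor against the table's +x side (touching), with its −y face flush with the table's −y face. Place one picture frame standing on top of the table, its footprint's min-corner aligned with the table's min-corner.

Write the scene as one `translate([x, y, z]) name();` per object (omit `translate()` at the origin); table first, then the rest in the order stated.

table();
translate([842, 0, 0]) spool();
translate([0, 0, 777]) picture_frame();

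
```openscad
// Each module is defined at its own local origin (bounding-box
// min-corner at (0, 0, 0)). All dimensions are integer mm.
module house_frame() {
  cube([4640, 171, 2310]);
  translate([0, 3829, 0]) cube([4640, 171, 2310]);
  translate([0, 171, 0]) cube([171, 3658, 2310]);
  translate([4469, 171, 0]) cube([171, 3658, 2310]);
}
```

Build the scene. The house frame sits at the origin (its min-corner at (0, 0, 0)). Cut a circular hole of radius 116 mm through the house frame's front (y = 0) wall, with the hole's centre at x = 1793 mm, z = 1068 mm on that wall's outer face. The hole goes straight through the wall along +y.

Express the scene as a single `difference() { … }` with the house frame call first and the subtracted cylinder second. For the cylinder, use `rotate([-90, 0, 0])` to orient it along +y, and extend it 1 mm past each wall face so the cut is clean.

difference() {
  house_frame();
  translate([1793, -1, 1068]) rotate([-90, 0, 0]) cylinder(h = 173, r = 116);
}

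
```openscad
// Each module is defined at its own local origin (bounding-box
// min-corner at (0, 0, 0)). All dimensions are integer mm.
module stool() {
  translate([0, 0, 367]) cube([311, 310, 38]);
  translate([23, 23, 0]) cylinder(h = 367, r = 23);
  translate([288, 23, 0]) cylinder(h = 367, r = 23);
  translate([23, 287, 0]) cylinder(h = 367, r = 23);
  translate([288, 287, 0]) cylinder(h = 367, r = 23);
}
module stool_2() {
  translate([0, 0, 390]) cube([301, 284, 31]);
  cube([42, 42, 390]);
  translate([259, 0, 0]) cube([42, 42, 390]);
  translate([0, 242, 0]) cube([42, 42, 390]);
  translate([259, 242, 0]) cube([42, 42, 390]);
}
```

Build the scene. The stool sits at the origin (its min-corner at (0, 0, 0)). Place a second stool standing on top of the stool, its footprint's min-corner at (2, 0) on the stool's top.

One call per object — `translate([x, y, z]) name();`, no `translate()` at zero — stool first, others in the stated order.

stool();
translate([2, 0, 405]) stool_2();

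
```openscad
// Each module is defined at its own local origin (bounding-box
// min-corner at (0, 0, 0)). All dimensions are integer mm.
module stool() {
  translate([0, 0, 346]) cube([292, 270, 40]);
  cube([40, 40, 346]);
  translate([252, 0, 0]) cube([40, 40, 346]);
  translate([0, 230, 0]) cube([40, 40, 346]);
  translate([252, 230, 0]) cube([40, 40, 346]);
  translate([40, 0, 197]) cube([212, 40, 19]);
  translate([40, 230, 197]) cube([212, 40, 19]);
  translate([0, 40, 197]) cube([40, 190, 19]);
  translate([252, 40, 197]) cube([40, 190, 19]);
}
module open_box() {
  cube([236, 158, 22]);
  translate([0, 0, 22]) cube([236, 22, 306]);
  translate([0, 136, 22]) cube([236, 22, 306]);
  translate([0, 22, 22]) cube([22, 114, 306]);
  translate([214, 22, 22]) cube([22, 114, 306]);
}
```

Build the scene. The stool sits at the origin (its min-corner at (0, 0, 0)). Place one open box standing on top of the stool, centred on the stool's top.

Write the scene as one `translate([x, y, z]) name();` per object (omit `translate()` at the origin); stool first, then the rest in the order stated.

stool();
translate([28, 56, 386]) open_box();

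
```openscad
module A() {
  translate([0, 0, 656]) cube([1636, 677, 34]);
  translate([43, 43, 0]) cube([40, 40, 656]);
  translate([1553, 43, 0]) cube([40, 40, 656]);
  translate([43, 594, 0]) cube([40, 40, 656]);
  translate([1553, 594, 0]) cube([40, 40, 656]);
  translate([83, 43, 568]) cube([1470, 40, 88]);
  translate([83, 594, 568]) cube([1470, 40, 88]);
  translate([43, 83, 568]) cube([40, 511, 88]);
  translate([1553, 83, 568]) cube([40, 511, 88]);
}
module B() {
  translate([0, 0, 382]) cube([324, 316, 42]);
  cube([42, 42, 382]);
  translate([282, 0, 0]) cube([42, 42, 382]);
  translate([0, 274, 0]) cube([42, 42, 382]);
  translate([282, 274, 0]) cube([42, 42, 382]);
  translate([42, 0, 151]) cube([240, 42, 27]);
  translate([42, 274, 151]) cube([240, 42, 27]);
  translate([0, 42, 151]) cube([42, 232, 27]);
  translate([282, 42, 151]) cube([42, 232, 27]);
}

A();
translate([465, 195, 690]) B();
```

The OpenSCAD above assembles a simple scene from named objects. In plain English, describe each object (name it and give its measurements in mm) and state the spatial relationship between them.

A is a table with a 1636×677 mm rectangular top, 34 mm thick, top surface at z = 690 mm, supported by four 40×40 mm square legs, each inset 43 mm from the nearest pair of top edges, running from the floor. Four apron rails, 40 mm thick and 88 mm tall, run between adjacent legs with their top edges flush with the underside of the top and their outer faces flush with the legs' outer faces.

B is a four-legged stool. The seat is 324×316 mm, 42 mm thick, top at z = 424 mm. It stands on four square legs, each 42×42 mm in cross-section, from z = 0 to the seat underside, each flush with a corner of the seat. Four stretchers, 42 mm wide and 27 mm tall, connect adjacent legs with their undersides at z = 151 mm, each running between the inner faces of the legs it joins and aligned with the legs' outer faces on the other axis.

The stool is on top of the table.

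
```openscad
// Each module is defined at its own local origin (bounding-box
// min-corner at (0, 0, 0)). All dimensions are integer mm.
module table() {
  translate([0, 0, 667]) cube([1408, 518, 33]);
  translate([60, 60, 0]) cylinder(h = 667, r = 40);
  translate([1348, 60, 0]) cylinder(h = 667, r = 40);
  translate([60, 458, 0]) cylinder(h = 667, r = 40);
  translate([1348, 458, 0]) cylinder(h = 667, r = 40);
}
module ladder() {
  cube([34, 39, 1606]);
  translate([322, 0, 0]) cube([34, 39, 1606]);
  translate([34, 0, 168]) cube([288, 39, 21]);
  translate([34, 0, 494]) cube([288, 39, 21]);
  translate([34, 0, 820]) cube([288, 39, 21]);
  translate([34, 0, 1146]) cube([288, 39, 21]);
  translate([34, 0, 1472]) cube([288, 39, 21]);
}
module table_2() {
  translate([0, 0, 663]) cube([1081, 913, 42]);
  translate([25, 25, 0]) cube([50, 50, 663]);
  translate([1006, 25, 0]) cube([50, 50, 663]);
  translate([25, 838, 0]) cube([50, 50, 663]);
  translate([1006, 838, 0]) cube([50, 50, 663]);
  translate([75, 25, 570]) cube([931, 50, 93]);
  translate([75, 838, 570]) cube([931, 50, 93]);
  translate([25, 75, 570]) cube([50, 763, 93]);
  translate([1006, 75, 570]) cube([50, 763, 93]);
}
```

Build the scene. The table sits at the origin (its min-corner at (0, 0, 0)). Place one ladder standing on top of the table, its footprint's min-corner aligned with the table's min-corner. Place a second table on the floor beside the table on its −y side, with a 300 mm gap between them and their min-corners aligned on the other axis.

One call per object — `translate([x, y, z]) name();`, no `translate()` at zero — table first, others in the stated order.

table();
translate([0, 0, 700]) ladder();
translate([0, -1213, 0]) table_2();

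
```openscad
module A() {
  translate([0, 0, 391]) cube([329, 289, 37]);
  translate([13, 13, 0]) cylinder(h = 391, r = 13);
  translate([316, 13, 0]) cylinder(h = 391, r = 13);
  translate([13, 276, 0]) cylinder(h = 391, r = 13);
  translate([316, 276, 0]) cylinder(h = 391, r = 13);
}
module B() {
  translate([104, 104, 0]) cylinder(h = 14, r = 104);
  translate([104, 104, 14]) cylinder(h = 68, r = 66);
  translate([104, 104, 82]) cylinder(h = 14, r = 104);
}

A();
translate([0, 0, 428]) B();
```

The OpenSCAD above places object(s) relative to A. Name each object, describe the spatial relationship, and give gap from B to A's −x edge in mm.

A is a stool. B is a spool. The spool is on top of the stool. The gap from the spool to the stool's −x edge is 0 mm.

The spool's min-x is at 0; the stool's min-x is 0; gap = 0 mm.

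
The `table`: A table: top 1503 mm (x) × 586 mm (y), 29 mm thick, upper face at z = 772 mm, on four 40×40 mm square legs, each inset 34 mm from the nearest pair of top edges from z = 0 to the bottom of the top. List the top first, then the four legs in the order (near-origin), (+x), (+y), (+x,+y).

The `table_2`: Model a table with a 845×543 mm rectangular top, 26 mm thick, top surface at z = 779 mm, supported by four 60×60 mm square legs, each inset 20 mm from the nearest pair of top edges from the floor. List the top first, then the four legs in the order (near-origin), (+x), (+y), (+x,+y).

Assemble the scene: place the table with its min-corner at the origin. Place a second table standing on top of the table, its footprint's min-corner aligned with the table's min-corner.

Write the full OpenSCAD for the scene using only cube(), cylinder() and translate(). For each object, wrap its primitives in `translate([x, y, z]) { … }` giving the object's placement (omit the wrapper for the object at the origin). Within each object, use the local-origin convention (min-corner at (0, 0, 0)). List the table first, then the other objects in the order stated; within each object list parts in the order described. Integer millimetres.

translate([0, 0, 743]) cube([1503, 586, 29]);
translate([34, 34, 0]) cube([40, 40, 743]);
translate([1429, 34, 0]) cube([40, 40, 743]);
translate([34, 512, 0]) cube([40, 40, 743]);
translate([1429, 512, 0]) cube([40, 40, 743]);
translate([0, 0, 772]) {
  translate([0, 0, 753]) cube([845, 543, 26]);
  translate([20, 20, 0]) cube([60, 60, 753]);
  translate([765, 20, 0]) cube([60, 60, 753]);
  translate([20, 463, 0]) cube([60, 60, 753]);
  translate([765, 463, 0]) cube([60, 60, 753]);
}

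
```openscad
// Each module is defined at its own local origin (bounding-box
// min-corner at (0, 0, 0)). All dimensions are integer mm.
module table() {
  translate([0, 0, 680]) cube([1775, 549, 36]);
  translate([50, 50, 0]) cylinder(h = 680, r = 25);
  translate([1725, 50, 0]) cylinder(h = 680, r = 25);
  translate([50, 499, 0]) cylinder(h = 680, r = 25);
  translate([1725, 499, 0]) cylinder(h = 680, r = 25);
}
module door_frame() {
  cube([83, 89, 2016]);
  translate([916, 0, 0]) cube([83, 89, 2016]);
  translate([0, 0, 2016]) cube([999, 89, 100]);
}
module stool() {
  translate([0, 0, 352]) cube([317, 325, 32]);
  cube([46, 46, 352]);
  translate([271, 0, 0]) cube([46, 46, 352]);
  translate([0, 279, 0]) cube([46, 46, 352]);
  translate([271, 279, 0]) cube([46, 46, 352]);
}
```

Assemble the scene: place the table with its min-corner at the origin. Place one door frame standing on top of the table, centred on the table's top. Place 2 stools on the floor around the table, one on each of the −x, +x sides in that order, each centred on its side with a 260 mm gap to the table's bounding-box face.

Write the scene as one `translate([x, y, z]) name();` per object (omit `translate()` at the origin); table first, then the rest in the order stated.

table();
translate([388, 230, 716]) door_frame();
translate([-577, 112, 0]) stool();
translate([2035, 112, 0]) stool();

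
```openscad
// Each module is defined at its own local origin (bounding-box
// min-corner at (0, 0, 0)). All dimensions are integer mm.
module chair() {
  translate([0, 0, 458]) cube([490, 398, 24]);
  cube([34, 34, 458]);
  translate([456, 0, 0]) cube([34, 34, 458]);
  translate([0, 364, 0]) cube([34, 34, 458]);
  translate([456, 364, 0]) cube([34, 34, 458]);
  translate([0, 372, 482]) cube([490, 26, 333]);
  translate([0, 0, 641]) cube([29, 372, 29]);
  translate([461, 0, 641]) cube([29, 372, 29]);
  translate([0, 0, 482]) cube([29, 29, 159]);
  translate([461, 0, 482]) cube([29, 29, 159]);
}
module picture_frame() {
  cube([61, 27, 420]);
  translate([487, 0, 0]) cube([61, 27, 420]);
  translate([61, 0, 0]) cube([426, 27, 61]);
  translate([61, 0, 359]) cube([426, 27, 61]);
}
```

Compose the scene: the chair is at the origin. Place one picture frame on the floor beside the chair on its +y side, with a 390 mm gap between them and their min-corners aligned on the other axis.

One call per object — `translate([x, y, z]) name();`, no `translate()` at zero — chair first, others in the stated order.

chair();
translate([0, 788, 0]) picture_frame();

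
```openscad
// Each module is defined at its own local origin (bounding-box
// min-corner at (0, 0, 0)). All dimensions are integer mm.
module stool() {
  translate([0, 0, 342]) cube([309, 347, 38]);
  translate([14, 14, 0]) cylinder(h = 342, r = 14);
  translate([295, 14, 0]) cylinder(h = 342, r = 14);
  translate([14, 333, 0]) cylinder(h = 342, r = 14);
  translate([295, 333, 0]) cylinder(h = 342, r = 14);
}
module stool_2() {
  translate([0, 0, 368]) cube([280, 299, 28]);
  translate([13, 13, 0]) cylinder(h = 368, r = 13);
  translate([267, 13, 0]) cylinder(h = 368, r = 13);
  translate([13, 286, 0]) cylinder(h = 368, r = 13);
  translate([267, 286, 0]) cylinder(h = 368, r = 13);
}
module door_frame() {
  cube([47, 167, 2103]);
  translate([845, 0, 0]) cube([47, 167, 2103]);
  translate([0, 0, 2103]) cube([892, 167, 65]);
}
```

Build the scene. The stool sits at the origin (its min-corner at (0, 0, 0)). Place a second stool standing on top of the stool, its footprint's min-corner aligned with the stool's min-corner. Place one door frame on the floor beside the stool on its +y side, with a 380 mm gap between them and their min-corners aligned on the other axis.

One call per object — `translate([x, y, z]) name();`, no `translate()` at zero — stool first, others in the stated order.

stool();
translate([0, 0, 380]) stool_2();
translate([0, 727, 0]) door_frame();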